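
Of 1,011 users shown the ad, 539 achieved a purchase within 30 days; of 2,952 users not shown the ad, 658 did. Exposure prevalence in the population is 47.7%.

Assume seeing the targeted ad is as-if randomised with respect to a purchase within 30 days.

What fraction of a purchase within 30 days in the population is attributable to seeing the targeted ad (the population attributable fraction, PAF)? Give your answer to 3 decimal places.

PAF ≈ 0.399

p₁ = P(outcome | exposed) = 539/1011 = 0.53314
p₀ = P(outcome | unexposed) = 658/2952 = 0.2229
Overall risk P(Y=1) = π·p₁ + (1−π)·p₀ = 0.477×0.53314 + 0.523×0.2229 = 0.37088.
Under exogeneity, PAF = [P(Y=1) − p₀] / P(Y=1).
PAF = (0.37088 − 0.2229) / 0.37088 ≈ 0.3990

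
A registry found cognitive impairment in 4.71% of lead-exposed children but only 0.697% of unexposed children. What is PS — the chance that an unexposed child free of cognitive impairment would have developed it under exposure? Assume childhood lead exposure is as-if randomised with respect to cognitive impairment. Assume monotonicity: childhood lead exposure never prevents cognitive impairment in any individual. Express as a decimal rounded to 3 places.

PS ≈ 0.040

p₁ = 0.0471, p₀ = 0.00697.
Under exogeneity and monotonicity, PS = (p₁ − p₀) / (1 − p₀).
PS = (0.0471 − 0.00697) / (1 − 0.00697) = 0.04013 / 0.99303 ≈ 0.0404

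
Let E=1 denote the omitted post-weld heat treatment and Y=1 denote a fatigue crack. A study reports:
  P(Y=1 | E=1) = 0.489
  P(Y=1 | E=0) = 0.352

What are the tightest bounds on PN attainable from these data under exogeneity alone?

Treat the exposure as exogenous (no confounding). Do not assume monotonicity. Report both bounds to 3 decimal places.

0.280 ≤ PN ≤ 1.000

Let p₁ = 0.489, p₀ = 0.352.
Under exogeneity alone the bounds on PN are max{0,(p₁−p₀)/p₁} ≤ PN ≤ min{1,(1−p₀)/p₁}.
  lower = (p₁ − p₀)/p₁ = 0.137 / 0.489 ≈ 0.2802
  upper = min{1, (1 − p₀)/p₁} = 0.648 / 0.489 ≈ 1.3252 → capped at 1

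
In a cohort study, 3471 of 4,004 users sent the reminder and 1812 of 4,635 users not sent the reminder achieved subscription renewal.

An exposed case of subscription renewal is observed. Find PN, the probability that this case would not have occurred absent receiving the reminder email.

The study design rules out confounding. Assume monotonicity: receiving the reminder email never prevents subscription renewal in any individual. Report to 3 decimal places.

PN ≈ 0.549

p₁ = P(outcome | exposed) = 3471/4004 = 0.86688
p₀ = P(outcome | unexposed) = 1812/4635 = 0.39094
Under exogeneity and monotonicity, PN = (p₁ − p₀) / p₁.
PN = (0.86688 − 0.39094) / 0.86688 = 0.47594 / 0.86688 ≈ 0.5490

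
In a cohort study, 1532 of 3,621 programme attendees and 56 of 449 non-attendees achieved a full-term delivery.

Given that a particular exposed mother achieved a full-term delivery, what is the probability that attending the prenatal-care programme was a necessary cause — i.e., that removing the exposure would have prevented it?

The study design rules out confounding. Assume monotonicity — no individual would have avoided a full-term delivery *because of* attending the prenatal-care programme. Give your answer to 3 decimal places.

PN ≈ 0.705

p₁ = P(outcome | exposed) = 1532/3621 = 0.42309
p₀ = P(outcome | unexposed) = 56/449 = 0.12472
Under exogeneity and monotonicity, PN = (p₁ − p₀) / p₁.
PN = (0.42309 − 0.12472) / 0.42309 = 0.29837 / 0.42309 ≈ 0.7052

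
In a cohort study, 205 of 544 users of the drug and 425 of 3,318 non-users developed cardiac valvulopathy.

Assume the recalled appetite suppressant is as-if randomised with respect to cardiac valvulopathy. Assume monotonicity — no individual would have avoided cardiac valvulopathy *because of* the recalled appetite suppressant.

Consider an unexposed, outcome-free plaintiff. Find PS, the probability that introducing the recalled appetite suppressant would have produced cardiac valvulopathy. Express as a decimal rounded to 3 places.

p₁ = P(outcome | exposed) = 205/544 = 0.37684
p₀ = P(outcome | unexposed) = 425/3318 = 0.12809
Under exogeneity and monotonicity, PS = (p₁ − p₀) / (1 − p₀).
PS = (0.37684 − 0.12809) / (1 − 0.12809) = 0.24875 / 0.87191 ≈ 0.2853

PS ≈ 0.285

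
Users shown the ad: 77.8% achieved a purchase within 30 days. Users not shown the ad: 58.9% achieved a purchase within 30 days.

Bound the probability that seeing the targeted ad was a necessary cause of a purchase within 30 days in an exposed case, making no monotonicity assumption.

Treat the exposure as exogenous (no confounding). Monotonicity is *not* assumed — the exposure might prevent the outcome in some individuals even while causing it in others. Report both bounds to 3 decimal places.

0.243 ≤ PN ≤ 0.528

p₁ = 0.778, p₀ = 0.589.
Under exogeneity alone the bounds on PN are max{0,(p₁−p₀)/p₁} ≤ PN ≤ min{1,(1−p₀)/p₁}.
  lower = (p₁ − p₀)/p₁ = 0.189 / 0.778 ≈ 0.2429
  upper = min{1, (1 − p₀)/p₁} = 0.411 / 0.778 ≈ 0.5283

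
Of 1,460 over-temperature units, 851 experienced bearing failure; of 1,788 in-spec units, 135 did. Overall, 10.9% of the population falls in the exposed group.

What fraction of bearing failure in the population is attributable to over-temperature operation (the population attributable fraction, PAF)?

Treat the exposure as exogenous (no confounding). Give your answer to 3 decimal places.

p₁ = P(outcome | exposed) = 851/1460 = 0.58288
p₀ = P(outcome | unexposed) = 135/1788 = 0.075503
Overall risk P(Y=1) = π·p₁ + (1−π)·p₀ = 0.109×0.58288 + 0.891×0.075503 = 0.13081.
Under exogeneity, PAF = [P(Y=1) − p₀] / P(Y=1).
PAF = (0.13081 − 0.075503) / 0.13081 ≈ 0.4228

PAF ≈ 0.423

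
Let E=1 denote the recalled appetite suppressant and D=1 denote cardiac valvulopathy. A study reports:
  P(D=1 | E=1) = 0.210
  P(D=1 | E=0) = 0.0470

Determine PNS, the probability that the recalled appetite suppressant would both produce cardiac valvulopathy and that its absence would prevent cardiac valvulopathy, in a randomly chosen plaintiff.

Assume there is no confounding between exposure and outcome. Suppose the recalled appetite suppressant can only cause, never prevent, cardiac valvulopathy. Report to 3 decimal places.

Let p₁ = 0.21, p₀ = 0.047.
Under exogeneity and monotonicity, PNS = p₁ − p₀.
PNS = 0.21 − 0.047 = 0.163

PNS ≈ 0.163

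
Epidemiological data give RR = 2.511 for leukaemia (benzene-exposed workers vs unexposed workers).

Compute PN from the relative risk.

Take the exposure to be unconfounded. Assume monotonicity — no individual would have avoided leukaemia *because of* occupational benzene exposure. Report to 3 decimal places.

PN ≈ 0.602

Under exogeneity and monotonicity, PN = (RR − 1) / RR = 1 − 1/RR.
PN = (2.511 − 1) / 2.511 = 1.511 / 2.511 ≈ 0.6018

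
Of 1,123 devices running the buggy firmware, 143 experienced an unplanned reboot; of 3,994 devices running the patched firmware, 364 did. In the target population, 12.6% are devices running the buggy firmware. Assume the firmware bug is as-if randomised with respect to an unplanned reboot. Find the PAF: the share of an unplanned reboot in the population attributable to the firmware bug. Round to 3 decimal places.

p₁ = P(outcome | exposed) = 143/1123 = 0.12734
p₀ = P(outcome | unexposed) = 364/3994 = 0.091137
Overall risk P(Y=1) = π·p₁ + (1−π)·p₀ = 0.126×0.12734 + 0.874×0.091137 = 0.095698.
Under exogeneity, PAF = [P(Y=1) − p₀] / P(Y=1).
PAF = (0.095698 − 0.091137) / 0.095698 ≈ 0.0477

PAF ≈ 0.048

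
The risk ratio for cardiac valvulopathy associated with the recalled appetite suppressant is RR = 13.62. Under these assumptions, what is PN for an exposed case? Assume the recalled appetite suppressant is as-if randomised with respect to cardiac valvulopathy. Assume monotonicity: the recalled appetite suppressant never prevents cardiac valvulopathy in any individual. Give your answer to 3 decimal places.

Under exogeneity and monotonicity, PN = (RR − 1) / RR = 1 − 1/RR.
PN = (13.62 − 1) / 13.62 = 12.62 / 13.62 ≈ 0.9266

PN ≈ 0.927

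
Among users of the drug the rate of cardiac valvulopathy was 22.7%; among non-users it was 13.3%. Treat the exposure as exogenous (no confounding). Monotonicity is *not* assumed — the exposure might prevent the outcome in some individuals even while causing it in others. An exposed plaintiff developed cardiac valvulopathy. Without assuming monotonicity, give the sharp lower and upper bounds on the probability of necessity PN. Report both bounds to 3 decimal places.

p₁ = 0.227, p₀ = 0.133.
Under exogeneity alone the bounds on PN are max{0,(p₁−p₀)/p₁} ≤ PN ≤ min{1,(1−p₀)/p₁}.
  lower = (p₁ − p₀)/p₁ = 0.094 / 0.227 ≈ 0.4141
  upper = min{1, (1 − p₀)/p₁} = 0.867 / 0.227 ≈ 3.8194 → capped at 1

0.414 ≤ PN ≤ 1.000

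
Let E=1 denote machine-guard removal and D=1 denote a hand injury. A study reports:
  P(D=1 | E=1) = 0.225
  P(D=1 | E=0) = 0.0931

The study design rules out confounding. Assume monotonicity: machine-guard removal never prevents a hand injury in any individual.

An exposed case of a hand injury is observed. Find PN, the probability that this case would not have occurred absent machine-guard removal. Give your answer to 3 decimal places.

PN ≈ 0.586

Let p₁ = 0.225, p₀ = 0.0931.
Under exogeneity and monotonicity, PN = (p₁ − p₀) / p₁.
PN = (0.225 − 0.0931) / 0.225 = 0.1319 / 0.225 ≈ 0.5862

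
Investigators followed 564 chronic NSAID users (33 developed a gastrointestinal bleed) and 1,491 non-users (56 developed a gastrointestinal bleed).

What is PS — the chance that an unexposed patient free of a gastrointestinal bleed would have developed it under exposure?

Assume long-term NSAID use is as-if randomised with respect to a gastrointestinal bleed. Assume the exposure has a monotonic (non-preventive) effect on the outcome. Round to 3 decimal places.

PS ≈ 0.022

p₁ = P(outcome | exposed) = 33/564 = 0.058511
p₀ = P(outcome | unexposed) = 56/1491 = 0.037559
Under exogeneity and monotonicity, PS = (p₁ − p₀) / (1 − p₀).
PS = (0.058511 − 0.037559) / (1 − 0.037559) = 0.020952 / 0.96244 ≈ 0.0218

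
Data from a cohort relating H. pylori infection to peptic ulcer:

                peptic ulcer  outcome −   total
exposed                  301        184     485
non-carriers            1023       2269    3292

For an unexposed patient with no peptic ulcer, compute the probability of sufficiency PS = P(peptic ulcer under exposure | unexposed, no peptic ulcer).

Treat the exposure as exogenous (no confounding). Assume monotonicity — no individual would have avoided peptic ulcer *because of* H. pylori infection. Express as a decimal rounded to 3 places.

p₁ = P(outcome | exposed) = 301/485 = 0.62062
p₀ = P(outcome | unexposed) = 1023/3292 = 0.31075
Under exogeneity and monotonicity, PS = (p₁ − p₀)/(1 − p₀).
PS = (0.62062 − 0.31075) / 0.68925 ≈ 0.4496

PS ≈ 0.450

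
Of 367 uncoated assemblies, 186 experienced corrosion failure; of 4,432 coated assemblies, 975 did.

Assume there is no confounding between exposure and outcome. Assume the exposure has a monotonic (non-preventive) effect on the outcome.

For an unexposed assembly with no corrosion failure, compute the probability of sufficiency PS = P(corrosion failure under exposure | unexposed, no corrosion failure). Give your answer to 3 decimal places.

p₁ = P(outcome | exposed) = 186/367 = 0.50681
p₀ = P(outcome | unexposed) = 975/4432 = 0.21999
Under exogeneity and monotonicity, PS = (p₁ − p₀) / (1 − p₀).
PS = (0.50681 − 0.21999) / (1 − 0.21999) = 0.28682 / 0.78001 ≈ 0.3677

PS ≈ 0.368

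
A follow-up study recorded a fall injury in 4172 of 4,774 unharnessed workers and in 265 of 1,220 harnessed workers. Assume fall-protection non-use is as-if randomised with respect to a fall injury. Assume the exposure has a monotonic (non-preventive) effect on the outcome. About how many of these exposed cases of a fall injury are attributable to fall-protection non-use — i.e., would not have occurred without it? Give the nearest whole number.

about 3135 cases

p₁ = P(outcome | exposed) = 4172/4774 = 0.8739
p₀ = P(outcome | unexposed) = 265/1220 = 0.21721
PN = (p₁ − p₀)/p₁ = (0.8739 − 0.21721) / 0.8739 ≈ 0.75144.
Attributable cases ≈ PN × (exposed cases) = 0.75144 × 4172 ≈ 3135.02.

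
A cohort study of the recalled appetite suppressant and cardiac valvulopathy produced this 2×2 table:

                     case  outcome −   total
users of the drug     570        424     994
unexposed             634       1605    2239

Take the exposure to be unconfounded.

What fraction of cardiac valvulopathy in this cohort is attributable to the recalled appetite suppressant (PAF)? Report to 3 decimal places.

PAF ≈ 0.240

p₁ = P(outcome | exposed) = 570/994 = 0.57344
p₀ = P(outcome | unexposed) = 634/2239 = 0.28316
Exposure prevalence π = 994/3233 = 0.30745; overall risk P(Y=1) = 0.37241.
Under exogeneity, PAF = [P(Y=1) − p₀]/P(Y=1).
PAF = (0.37241 − 0.28316) / 0.37241 ≈ 0.2396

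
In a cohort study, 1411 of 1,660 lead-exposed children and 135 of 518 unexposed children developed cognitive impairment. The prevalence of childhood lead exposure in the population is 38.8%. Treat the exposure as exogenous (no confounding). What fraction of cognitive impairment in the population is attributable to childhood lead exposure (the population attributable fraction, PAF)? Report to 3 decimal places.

PAF ≈ 0.467

p₁ = P(outcome | exposed) = 1411/1660 = 0.85
p₀ = P(outcome | unexposed) = 135/518 = 0.26062
Overall risk P(Y=1) = π·p₁ + (1−π)·p₀ = 0.388×0.85 + 0.612×0.26062 = 0.4893.
Under exogeneity, PAF = [P(Y=1) − p₀] / P(Y=1).
PAF = (0.4893 − 0.26062) / 0.4893 ≈ 0.4674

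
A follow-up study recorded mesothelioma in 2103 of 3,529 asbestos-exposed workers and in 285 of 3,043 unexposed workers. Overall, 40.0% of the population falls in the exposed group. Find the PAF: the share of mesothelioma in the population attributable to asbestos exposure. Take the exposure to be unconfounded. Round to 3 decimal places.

p₁ = P(outcome | exposed) = 2103/3529 = 0.59592
p₀ = P(outcome | unexposed) = 285/3043 = 0.093658
Overall risk P(Y=1) = π·p₁ + (1−π)·p₀ = 0.4×0.59592 + 0.6×0.093658 = 0.29456.
Under exogeneity, PAF = [P(Y=1) − p₀] / P(Y=1).
PAF = (0.29456 − 0.093658) / 0.29456 ≈ 0.6820

PAF ≈ 0.682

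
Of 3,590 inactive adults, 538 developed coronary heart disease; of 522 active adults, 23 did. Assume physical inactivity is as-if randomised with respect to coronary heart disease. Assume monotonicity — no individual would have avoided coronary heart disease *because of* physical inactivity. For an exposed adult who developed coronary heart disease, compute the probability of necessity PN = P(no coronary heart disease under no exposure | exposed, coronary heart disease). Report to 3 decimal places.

p₁ = P(outcome | exposed) = 538/3590 = 0.14986
p₀ = P(outcome | unexposed) = 23/522 = 0.044061
Under exogeneity and monotonicity, PN = (p₁ − p₀) / p₁.
PN = (0.14986 − 0.044061) / 0.14986 = 0.1058 / 0.14986 ≈ 0.7060

PN ≈ 0.706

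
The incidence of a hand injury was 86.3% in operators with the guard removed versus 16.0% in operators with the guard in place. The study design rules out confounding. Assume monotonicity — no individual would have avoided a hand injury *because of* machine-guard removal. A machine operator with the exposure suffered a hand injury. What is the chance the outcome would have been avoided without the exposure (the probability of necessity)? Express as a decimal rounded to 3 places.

PN ≈ 0.815

p₁ = 0.863, p₀ = 0.16.
Under exogeneity and monotonicity, PN = (p₁ − p₀) / p₁.
PN = (0.863 − 0.16) / 0.863 = 0.703 / 0.863 ≈ 0.8146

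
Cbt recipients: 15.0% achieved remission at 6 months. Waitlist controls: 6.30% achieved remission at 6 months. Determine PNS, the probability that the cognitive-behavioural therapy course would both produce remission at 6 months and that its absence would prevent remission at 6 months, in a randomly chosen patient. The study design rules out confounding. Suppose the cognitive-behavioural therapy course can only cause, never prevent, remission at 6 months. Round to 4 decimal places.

p₁ = 0.15, p₀ = 0.063.
Under exogeneity and monotonicity, PNS = p₁ − p₀.
PNS = 0.15 − 0.063 = 0.087

PNS ≈ 0.0870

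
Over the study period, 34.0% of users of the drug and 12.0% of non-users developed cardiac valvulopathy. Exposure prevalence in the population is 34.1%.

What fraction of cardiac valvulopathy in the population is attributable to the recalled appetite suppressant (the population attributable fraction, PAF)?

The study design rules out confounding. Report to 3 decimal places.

PAF ≈ 0.385

p₁ = 0.34, p₀ = 0.12.
Overall risk P(Y=1) = π·p₁ + (1−π)·p₀ = 0.341×0.34 + 0.659×0.12 = 0.19502.
Under exogeneity, PAF = [P(Y=1) − p₀] / P(Y=1).
PAF = (0.19502 − 0.12) / 0.19502 ≈ 0.3847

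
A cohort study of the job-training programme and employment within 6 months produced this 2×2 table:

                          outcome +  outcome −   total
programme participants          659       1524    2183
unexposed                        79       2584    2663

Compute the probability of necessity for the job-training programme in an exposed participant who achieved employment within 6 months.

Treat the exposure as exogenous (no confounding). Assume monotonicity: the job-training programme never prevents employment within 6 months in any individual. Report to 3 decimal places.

PN ≈ 0.902

p₁ = P(outcome | exposed) = 659/2183 = 0.30188
p₀ = P(outcome | unexposed) = 79/2663 = 0.029666
Under exogeneity and monotonicity, PN = (p₁ − p₀)/p₁.
PN = (0.30188 − 0.029666) / 0.30188 ≈ 0.9017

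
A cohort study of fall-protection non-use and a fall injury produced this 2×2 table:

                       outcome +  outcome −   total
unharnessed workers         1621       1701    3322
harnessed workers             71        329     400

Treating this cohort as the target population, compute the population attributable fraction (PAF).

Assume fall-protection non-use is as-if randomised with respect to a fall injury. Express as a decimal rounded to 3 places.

p₁ = P(outcome | exposed) = 1621/3322 = 0.48796
p₀ = P(outcome | unexposed) = 71/400 = 0.1775
Exposure prevalence π = 3322/3722 = 0.89253; overall risk P(Y=1) = 0.45459.
Under exogeneity, PAF = [P(Y=1) − p₀]/P(Y=1).
PAF = (0.45459 − 0.1775) / 0.45459 ≈ 0.6095

PAF ≈ 0.610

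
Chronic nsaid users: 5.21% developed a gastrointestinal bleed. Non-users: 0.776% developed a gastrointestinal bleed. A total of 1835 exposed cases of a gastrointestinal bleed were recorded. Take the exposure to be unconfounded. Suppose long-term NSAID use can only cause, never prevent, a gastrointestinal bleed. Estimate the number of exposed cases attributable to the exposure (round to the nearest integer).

p₁ = 0.0521, p₀ = 0.00776.
PN = (p₁ − p₀)/p₁ = (0.0521 − 0.00776) / 0.0521 ≈ 0.85106.
Attributable cases ≈ PN × (exposed cases) = 0.85106 × 1835 ≈ 1561.69.

about 1562 cases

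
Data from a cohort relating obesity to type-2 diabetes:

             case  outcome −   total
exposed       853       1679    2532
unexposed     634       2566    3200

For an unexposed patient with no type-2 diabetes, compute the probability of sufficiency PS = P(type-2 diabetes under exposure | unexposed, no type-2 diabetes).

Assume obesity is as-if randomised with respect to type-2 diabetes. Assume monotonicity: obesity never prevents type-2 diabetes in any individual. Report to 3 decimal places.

p₁ = P(outcome | exposed) = 853/2532 = 0.33689
p₀ = P(outcome | unexposed) = 634/3200 = 0.19812
Under exogeneity and monotonicity, PS = (p₁ − p₀) / (1 − p₀).
PS = (0.33689 − 0.19812) / (1 − 0.19812) = 0.13876 / 0.80188 ≈ 0.1730

PS ≈ 0.173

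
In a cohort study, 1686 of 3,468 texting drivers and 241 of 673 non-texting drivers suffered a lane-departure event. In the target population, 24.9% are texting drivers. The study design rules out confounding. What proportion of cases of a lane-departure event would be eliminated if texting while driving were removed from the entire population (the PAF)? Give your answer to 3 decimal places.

p₁ = P(outcome | exposed) = 1686/3468 = 0.48616
p₀ = P(outcome | unexposed) = 241/673 = 0.3581
Overall risk P(Y=1) = π·p₁ + (1−π)·p₀ = 0.249×0.48616 + 0.751×0.3581 = 0.38999.
Under exogeneity, PAF = [P(Y=1) − p₀] / P(Y=1).
PAF = (0.38999 − 0.3581) / 0.38999 ≈ 0.0818

PAF ≈ 0.082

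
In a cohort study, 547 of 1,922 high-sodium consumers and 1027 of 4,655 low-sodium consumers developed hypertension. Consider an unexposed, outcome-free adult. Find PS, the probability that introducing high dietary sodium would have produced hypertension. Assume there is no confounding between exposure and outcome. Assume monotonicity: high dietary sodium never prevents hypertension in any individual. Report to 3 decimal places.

PS ≈ 0.082

p₁ = P(outcome | exposed) = 547/1922 = 0.2846
p₀ = P(outcome | unexposed) = 1027/4655 = 0.22062
Under exogeneity and monotonicity, PS = (p₁ − p₀) / (1 − p₀).
PS = (0.2846 − 0.22062) / (1 − 0.22062) = 0.063976 / 0.77938 ≈ 0.0821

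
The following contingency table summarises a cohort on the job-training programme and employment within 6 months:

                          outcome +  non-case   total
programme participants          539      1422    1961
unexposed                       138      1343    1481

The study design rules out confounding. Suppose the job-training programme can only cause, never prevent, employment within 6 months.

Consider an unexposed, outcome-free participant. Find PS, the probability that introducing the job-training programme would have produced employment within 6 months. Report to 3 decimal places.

PS ≈ 0.200

p₁ = P(outcome | exposed) = 539/1961 = 0.27486
p₀ = P(outcome | unexposed) = 138/1481 = 0.09318
Under exogeneity and monotonicity, PS = (p₁ − p₀) / (1 − p₀).
PS = (0.27486 − 0.09318) / (1 − 0.09318) = 0.18168 / 0.90682 ≈ 0.2003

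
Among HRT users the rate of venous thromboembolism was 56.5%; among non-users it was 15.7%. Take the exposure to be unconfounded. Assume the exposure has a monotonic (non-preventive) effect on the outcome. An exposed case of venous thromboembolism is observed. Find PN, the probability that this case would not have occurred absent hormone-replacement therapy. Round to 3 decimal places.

p₁ = 0.565, p₀ = 0.157.
Under exogeneity and monotonicity, PN = (p₁ − p₀) / p₁.
PN = (0.565 − 0.157) / 0.565 = 0.408 / 0.565 ≈ 0.7221

PN ≈ 0.722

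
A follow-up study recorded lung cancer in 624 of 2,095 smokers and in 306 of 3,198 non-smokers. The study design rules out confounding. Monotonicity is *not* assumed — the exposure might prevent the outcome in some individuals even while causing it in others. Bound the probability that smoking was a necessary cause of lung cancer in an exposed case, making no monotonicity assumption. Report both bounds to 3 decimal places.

0.679 ≤ PN ≤ 1.000

p₁ = P(outcome | exposed) = 624/2095 = 0.29785
p₀ = P(outcome | unexposed) = 306/3198 = 0.095685
Under exogeneity alone the bounds on PN are max{0,(p₁−p₀)/p₁} ≤ PN ≤ min{1,(1−p₀)/p₁}.
  lower = (p₁ − p₀)/p₁ = 0.20217 / 0.29785 ≈ 0.6788
  upper = min{1, (1 − p₀)/p₁} = 0.90432 / 0.29785 ≈ 3.0361 → capped at 1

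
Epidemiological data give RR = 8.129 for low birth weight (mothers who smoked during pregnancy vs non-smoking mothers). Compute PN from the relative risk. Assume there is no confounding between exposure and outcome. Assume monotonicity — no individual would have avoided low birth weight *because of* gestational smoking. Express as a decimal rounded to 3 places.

PN ≈ 0.877

Under exogeneity and monotonicity, PN = (RR − 1) / RR = 1 − 1/RR.
PN = (8.129 − 1) / 8.129 = 7.129 / 8.129 ≈ 0.8770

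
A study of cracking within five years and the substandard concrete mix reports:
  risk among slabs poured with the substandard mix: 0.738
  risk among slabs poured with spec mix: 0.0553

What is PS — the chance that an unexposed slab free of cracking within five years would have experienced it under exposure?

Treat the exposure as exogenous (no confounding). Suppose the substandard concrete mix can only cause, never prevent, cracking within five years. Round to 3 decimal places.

Let p₁ = 0.738, p₀ = 0.0553.
Under exogeneity and monotonicity, PS = (p₁ − p₀) / (1 − p₀).
PS = (0.738 − 0.0553) / (1 − 0.0553) = 0.6827 / 0.9447 ≈ 0.7227

PS ≈ 0.723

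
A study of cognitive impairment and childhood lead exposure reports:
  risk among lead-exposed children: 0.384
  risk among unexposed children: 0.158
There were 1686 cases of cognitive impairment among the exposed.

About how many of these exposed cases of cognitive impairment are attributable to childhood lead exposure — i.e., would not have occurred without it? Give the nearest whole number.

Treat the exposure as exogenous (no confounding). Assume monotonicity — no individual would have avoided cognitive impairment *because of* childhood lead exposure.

Let p₁ = 0.384, p₀ = 0.158.
PN = (p₁ − p₀)/p₁ = (0.384 − 0.158) / 0.384 ≈ 0.58854.
Attributable cases ≈ PN × (exposed cases) = 0.58854 × 1686 ≈ 992.28.

about 992 cases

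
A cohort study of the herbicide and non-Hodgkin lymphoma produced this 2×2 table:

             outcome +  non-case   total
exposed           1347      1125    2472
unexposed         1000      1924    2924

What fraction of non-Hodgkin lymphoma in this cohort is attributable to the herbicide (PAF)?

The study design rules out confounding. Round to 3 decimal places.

PAF ≈ 0.214

p₁ = P(outcome | exposed) = 1347/2472 = 0.5449
p₀ = P(outcome | unexposed) = 1000/2924 = 0.342
Exposure prevalence π = 2472/5396 = 0.45812; overall risk P(Y=1) = 0.43495.
Under exogeneity, PAF = [P(Y=1) − p₀]/P(Y=1).
PAF = (0.43495 − 0.342) / 0.43495 ≈ 0.2137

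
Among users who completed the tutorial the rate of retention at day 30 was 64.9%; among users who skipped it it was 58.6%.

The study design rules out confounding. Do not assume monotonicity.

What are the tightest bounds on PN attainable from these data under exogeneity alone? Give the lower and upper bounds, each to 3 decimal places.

0.097 ≤ PN ≤ 0.638

p₁ = 0.649, p₀ = 0.586.
Under exogeneity alone the bounds on PN are max{0,(p₁−p₀)/p₁} ≤ PN ≤ min{1,(1−p₀)/p₁}.
  lower = (p₁ − p₀)/p₁ = 0.063 / 0.649 ≈ 0.0971
  upper = min{1, (1 − p₀)/p₁} = 0.414 / 0.649 ≈ 0.6379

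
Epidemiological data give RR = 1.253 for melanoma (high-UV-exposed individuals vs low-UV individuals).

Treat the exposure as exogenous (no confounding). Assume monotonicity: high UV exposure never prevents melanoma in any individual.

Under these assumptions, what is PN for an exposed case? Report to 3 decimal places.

Under exogeneity and monotonicity, PN = (RR − 1) / RR = 1 − 1/RR.
PN = (1.253 − 1) / 1.253 = 0.253 / 1.253 ≈ 0.2019

PN ≈ 0.202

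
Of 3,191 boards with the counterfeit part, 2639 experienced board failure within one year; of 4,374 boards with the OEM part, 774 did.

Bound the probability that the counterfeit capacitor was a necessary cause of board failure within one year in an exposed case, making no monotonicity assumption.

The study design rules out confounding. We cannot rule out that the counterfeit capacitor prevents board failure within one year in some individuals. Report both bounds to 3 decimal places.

p₁ = P(outcome | exposed) = 2639/3191 = 0.82701
p₀ = P(outcome | unexposed) = 774/4374 = 0.17695
Under exogeneity alone the bounds on PN are max{0,(p₁−p₀)/p₁} ≤ PN ≤ min{1,(1−p₀)/p₁}.
  lower = (p₁ − p₀)/p₁ = 0.65006 / 0.82701 ≈ 0.7860
  upper = min{1, (1 − p₀)/p₁} = 0.82305 / 0.82701 ≈ 0.9952

0.786 ≤ PN ≤ 0.995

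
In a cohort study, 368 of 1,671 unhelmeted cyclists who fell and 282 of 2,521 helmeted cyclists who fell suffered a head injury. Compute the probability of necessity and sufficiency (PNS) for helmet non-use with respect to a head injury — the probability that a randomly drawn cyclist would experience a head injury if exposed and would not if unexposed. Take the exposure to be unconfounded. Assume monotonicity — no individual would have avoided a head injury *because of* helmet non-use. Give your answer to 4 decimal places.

PNS ≈ 0.1084

p₁ = P(outcome | exposed) = 368/1671 = 0.22023
p₀ = P(outcome | unexposed) = 282/2521 = 0.11186
Under exogeneity and monotonicity, PNS = p₁ − p₀.
PNS = 0.22023 − 0.11186 = 0.10837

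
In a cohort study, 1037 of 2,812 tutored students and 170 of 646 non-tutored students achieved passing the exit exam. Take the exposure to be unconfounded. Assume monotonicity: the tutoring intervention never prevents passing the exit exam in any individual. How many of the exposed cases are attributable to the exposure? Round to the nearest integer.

about 297 cases

p₁ = P(outcome | exposed) = 1037/2812 = 0.36878
p₀ = P(outcome | unexposed) = 170/646 = 0.26316
PN = (p₁ − p₀)/p₁ = (0.36878 − 0.26316) / 0.36878 ≈ 0.28640.
Attributable cases ≈ PN × (exposed cases) = 0.28640 × 1037 ≈ 297.00.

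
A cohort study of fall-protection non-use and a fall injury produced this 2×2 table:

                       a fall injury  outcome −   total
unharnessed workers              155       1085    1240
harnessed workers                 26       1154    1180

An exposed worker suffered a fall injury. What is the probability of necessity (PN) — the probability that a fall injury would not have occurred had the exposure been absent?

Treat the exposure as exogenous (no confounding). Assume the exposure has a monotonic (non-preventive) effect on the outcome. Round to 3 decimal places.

p₁ = P(outcome | exposed) = 155/1240 = 0.125
p₀ = P(outcome | unexposed) = 26/1180 = 0.022034
Under exogeneity and monotonicity, PN = (p₁ − p₀) / p₁.
PN = (0.125 − 0.022034) / 0.125 = 0.10297 / 0.125 ≈ 0.8237

PN ≈ 0.824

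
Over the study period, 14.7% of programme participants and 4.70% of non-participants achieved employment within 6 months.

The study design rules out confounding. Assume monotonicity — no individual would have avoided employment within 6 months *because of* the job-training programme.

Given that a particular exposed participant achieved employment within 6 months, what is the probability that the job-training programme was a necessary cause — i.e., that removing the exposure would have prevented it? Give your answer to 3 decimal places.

p₁ = 0.147, p₀ = 0.047.
Under exogeneity and monotonicity, PN = (p₁ − p₀) / p₁.
PN = (0.147 − 0.047) / 0.147 = 0.1 / 0.147 ≈ 0.6803

PN ≈ 0.680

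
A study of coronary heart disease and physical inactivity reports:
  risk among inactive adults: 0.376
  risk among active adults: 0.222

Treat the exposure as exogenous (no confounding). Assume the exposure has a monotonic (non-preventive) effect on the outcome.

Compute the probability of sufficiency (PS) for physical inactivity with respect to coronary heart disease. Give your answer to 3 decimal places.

Let p₁ = 0.376, p₀ = 0.222.
Under exogeneity and monotonicity, PS = (p₁ − p₀) / (1 − p₀).
PS = (0.376 − 0.222) / (1 − 0.222) = 0.154 / 0.778 ≈ 0.1979

PS ≈ 0.198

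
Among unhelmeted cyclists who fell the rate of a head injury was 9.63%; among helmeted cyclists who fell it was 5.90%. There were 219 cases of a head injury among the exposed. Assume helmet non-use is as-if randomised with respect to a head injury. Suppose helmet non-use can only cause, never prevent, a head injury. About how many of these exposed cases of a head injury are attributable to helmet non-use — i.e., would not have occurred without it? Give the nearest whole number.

about 85 cases

p₁ = 0.0963, p₀ = 0.059.
PN = (p₁ − p₀)/p₁ = (0.0963 − 0.059) / 0.0963 ≈ 0.38733.
Attributable cases ≈ PN × (exposed cases) = 0.38733 × 219 ≈ 84.83.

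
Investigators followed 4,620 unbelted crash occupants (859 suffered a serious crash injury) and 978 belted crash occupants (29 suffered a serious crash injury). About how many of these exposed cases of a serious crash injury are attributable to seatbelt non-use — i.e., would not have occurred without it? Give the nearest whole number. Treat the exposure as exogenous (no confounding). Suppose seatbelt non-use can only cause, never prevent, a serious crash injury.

p₁ = P(outcome | exposed) = 859/4620 = 0.18593
p₀ = P(outcome | unexposed) = 29/978 = 0.029652
PN = (p₁ − p₀)/p₁ = (0.18593 − 0.029652) / 0.18593 ≈ 0.84052.
Attributable cases ≈ PN × (exposed cases) = 0.84052 × 859 ≈ 722.01.

about 722 cases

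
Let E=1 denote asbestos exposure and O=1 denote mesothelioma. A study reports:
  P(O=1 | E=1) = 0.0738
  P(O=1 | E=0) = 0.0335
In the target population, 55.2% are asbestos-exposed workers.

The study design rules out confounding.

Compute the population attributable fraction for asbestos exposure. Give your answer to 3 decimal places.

PAF ≈ 0.399

Let p₁ = 0.0738, p₀ = 0.0335.
Overall risk P(Y=1) = π·p₁ + (1−π)·p₀ = 0.552×0.0738 + 0.448×0.0335 = 0.055746.
Under exogeneity, PAF = [P(Y=1) − p₀] / P(Y=1).
PAF = (0.055746 − 0.0335) / 0.055746 ≈ 0.3991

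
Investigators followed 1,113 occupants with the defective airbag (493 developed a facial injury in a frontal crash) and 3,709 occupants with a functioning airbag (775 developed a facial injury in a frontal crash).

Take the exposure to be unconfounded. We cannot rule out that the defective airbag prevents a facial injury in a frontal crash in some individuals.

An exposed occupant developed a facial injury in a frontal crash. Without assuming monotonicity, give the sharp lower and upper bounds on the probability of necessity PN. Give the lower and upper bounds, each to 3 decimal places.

0.528 ≤ PN ≤ 1.000

p₁ = P(outcome | exposed) = 493/1113 = 0.44295
p₀ = P(outcome | unexposed) = 775/3709 = 0.20895
Under exogeneity alone the bounds on PN are max{0,(p₁−p₀)/p₁} ≤ PN ≤ min{1,(1−p₀)/p₁}.
  lower = (p₁ − p₀)/p₁ = 0.234 / 0.44295 ≈ 0.5283
  upper = min{1, (1 − p₀)/p₁} = 0.79105 / 0.44295 ≈ 1.7859 → capped at 1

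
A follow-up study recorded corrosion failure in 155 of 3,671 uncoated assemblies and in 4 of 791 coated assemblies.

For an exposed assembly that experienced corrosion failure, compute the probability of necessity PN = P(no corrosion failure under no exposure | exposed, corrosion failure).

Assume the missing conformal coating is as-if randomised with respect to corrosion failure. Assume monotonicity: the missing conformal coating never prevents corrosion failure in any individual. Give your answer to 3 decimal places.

PN ≈ 0.880

p₁ = P(outcome | exposed) = 155/3671 = 0.042223
p₀ = P(outcome | unexposed) = 4/791 = 0.0050569
Under exogeneity and monotonicity, PN = (p₁ − p₀) / p₁.
PN = (0.042223 − 0.0050569) / 0.042223 = 0.037166 / 0.042223 ≈ 0.8802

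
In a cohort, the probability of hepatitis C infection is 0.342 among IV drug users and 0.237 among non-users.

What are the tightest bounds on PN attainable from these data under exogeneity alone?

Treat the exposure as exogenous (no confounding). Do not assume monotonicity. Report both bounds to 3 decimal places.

Let p₁ = 0.342, p₀ = 0.237.
Under exogeneity alone the bounds on PN are max{0,(p₁−p₀)/p₁} ≤ PN ≤ min{1,(1−p₀)/p₁}.
  lower = (p₁ − p₀)/p₁ = 0.105 / 0.342 ≈ 0.3070
  upper = min{1, (1 − p₀)/p₁} = 0.763 / 0.342 ≈ 2.2310 → capped at 1

0.307 ≤ PN ≤ 1.000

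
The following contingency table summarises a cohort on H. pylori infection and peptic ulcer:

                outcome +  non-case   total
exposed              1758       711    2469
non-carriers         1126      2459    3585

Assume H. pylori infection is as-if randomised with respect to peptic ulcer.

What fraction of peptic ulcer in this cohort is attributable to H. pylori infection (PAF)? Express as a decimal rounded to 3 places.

p₁ = P(outcome | exposed) = 1758/2469 = 0.71203
p₀ = P(outcome | unexposed) = 1126/3585 = 0.31409
Exposure prevalence π = 2469/6054 = 0.40783; overall risk P(Y=1) = 0.47638.
Under exogeneity, PAF = [P(Y=1) − p₀]/P(Y=1).
PAF = (0.47638 − 0.31409) / 0.47638 ≈ 0.3407

PAF ≈ 0.341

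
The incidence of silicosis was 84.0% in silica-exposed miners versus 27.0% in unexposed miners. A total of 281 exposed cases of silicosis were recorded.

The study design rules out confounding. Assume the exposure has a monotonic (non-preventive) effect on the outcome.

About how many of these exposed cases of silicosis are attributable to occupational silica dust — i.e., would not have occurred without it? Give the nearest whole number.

about 191 cases

p₁ = 0.84, p₀ = 0.27.
PN = (p₁ − p₀)/p₁ = (0.84 − 0.27) / 0.84 ≈ 0.67857.
Attributable cases ≈ PN × (exposed cases) = 0.67857 × 281 ≈ 190.68.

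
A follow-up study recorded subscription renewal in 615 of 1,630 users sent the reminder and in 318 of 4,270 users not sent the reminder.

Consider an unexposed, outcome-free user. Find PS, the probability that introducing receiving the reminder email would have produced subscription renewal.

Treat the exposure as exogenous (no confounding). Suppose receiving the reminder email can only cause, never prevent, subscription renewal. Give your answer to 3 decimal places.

p₁ = P(outcome | exposed) = 615/1630 = 0.3773
p₀ = P(outcome | unexposed) = 318/4270 = 0.074473
Under exogeneity and monotonicity, PS = (p₁ − p₀) / (1 − p₀).
PS = (0.3773 − 0.074473) / (1 − 0.074473) = 0.30283 / 0.92553 ≈ 0.3272

PS ≈ 0.327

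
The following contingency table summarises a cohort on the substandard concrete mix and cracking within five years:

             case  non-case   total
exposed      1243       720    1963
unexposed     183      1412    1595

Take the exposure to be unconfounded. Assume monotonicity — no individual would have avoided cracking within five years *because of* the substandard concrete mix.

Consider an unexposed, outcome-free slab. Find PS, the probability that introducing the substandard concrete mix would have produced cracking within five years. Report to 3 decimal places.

p₁ = P(outcome | exposed) = 1243/1963 = 0.63321
p₀ = P(outcome | unexposed) = 183/1595 = 0.11473
Under exogeneity and monotonicity, PS = (p₁ − p₀)/(1 − p₀).
PS = (0.63321 − 0.11473) / 0.88527 ≈ 0.5857

PS ≈ 0.586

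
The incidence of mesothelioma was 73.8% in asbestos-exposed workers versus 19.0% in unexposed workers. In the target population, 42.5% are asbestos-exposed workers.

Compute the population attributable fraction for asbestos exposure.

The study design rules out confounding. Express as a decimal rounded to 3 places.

p₁ = 0.738, p₀ = 0.19.
Overall risk P(Y=1) = π·p₁ + (1−π)·p₀ = 0.425×0.738 + 0.575×0.19 = 0.4229.
Under exogeneity, PAF = [P(Y=1) − p₀] / P(Y=1).
PAF = (0.4229 − 0.19) / 0.4229 ≈ 0.5507

PAF ≈ 0.551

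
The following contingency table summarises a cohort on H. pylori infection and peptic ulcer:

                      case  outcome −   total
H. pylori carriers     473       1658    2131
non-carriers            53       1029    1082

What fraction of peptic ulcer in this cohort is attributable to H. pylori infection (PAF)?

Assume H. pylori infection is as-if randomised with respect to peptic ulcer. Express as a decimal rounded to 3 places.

PAF ≈ 0.701

p₁ = P(outcome | exposed) = 473/2131 = 0.22196
p₀ = P(outcome | unexposed) = 53/1082 = 0.048983
Exposure prevalence π = 2131/3213 = 0.66324; overall risk P(Y=1) = 0.16371.
Under exogeneity, PAF = [P(Y=1) − p₀]/P(Y=1).
PAF = (0.16371 − 0.048983) / 0.16371 ≈ 0.7008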